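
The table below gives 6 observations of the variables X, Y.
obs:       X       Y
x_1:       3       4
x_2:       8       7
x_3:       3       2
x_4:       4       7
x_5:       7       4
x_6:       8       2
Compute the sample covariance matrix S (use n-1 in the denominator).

Step 1 — column means:
  mean(X) = (3 + 8 + 3 + 4 + 7 + 8) / 6 = 33/6 = 5.5
  mean(Y) = (4 + 7 + 2 + 7 + 4 + 2) / 6 = 26/6 = 4.3333

Step 2 — sample covariance S[i,j] = (1/(n-1)) · Σ_k (x_{k,i} - mean_i) · (x_{k,j} - mean_j), with n-1 = 5.
  S[X,X] = ((-2.5)·(-2.5) + (2.5)·(2.5) + (-2.5)·(-2.5) + (-1.5)·(-1.5) + (1.5)·(1.5) + (2.5)·(2.5)) / 5 = 29.5/5 = 5.9
  S[X,Y] = ((-2.5)·(-0.3333) + (2.5)·(2.6667) + (-2.5)·(-2.3333) + (-1.5)·(2.6667) + (1.5)·(-0.3333) + (2.5)·(-2.3333)) / 5 = 3/5 = 0.6
  S[Y,Y] = ((-0.3333)·(-0.3333) + (2.6667)·(2.6667) + (-2.3333)·(-2.3333) + (2.6667)·(2.6667) + (-0.3333)·(-0.3333) + (-2.3333)·(-2.3333)) / 5 = 25.3333/5 = 5.0667

S is symmetric (S[j,i] = S[i,j]). Assembling:

S = [[5.9, 0.6],
 [0.6, 5.0667]]


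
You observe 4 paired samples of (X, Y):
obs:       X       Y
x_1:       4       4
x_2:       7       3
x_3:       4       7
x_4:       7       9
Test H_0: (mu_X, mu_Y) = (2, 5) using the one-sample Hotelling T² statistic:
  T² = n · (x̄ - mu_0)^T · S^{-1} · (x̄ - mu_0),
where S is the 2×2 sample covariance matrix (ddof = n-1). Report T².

Step 1 — sample mean vector:
  mean(X) = (4 + 7 + 4 + 7) / 4 = 22/4 = 5.5
  mean(Y) = (4 + 3 + 7 + 9) / 4 = 23/4 = 5.75
  x̄ = (5.5, 5.75),  deviation x̄ - mu_0 = (5.5, 5.75) - (2, 5) = (3.5, 0.75).

Step 2 — sample covariance matrix, S[i,j] = (1/(n-1)) · Σ_k (x_{k,i} - mean_i) · (x_{k,j} - mean_j), divisor n-1 = 3:
  S[X,X] = ((-1.5)·(-1.5) + (1.5)·(1.5) + (-1.5)·(-1.5) + (1.5)·(1.5)) / 3 = 9/3 = 3
  S[X,Y] = ((-1.5)·(-1.75) + (1.5)·(-2.75) + (-1.5)·(1.25) + (1.5)·(3.25)) / 3 = 1.5/3 = 0.5
  S[Y,Y] = ((-1.75)·(-1.75) + (-2.75)·(-2.75) + (1.25)·(1.25) + (3.25)·(3.25)) / 3 = 22.75/3 = 7.5833
  S = [[3, 0.5],
 [0.5, 7.5833]].

Step 3 — invert S. det(S) = 3·7.5833 - (0.5)² = 22.5.
  S^{-1} = (1/det) · [[d, -b], [-b, a]] = [[0.337, -0.0222],
 [-0.0222, 0.1333]].

Step 4 — quadratic form (x̄ - mu_0)^T · S^{-1} · (x̄ - mu_0):
  S^{-1} · (x̄ - mu_0) = (1.163, 0.0222),
  (x̄ - mu_0)^T · [...] = (3.5)·(1.163) + (0.75)·(0.0222) = 4.087.

Step 5 — scale by n: T² = 4 · 4.087 = 16.3481.

T² ≈ 16.3481


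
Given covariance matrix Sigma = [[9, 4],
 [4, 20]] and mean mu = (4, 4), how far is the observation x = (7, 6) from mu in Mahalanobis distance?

Step 1 — centre the observation: (x - mu) = (3, 2).

Step 2 — invert Sigma. det(Sigma) = 9·20 - (4)² = 164.
  Sigma^{-1} = (1/det) · [[d, -b], [-b, a]] = [[0.122, -0.0244],
 [-0.0244, 0.0549]].

Step 3 — form the quadratic (x - mu)^T · Sigma^{-1} · (x - mu):
  Sigma^{-1} · (x - mu) = (0.3171, 0.0366).
  (x - mu)^T · [Sigma^{-1} · (x - mu)] = (3)·(0.3171) + (2)·(0.0366) = 1.0244.

Step 4 — take square root: d = √(1.0244) ≈ 1.0121.

d(x, mu) = √(1.0244) ≈ 1.0121


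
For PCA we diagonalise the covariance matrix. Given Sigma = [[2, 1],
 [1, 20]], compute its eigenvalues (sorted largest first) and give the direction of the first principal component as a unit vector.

Step 1 — characteristic polynomial of 2×2 Sigma:
  det(Sigma - λI) = λ² - trace · λ + det = 0.
  trace = 2 + 20 = 22, det = 2·20 - (1)² = 39.
Step 2 — discriminant:
  Δ = trace² - 4·det = 484 - 156 = 328.
Step 3 — eigenvalues:
  λ = (trace ± √Δ)/2 = (22 ± 18.1108)/2,
  λ_1 = 20.0554,  λ_2 = 1.9446.

Step 4 — unit eigenvector for λ_1: solve (Sigma - λ_1 I)v = 0. First row:
  (2 - 20.0554)·v_x + (1)·v_y = 0, i.e. (-18.0554)·v_x + (1)·v_y = 0,
  so v ∝ (b, λ_1 - a) = (1, 18.0554) = u.
  ||u|| = √((1)² + (18.0554)²) = √(326.9969) ≈ 18.0831,
  v_1 = u/||u|| ≈ (0.0553, 0.9985) (||v_1|| = 1).

λ_1 = 20.0554,  λ_2 = 1.9446;  v_1 ≈ (0.0553, 0.9985)


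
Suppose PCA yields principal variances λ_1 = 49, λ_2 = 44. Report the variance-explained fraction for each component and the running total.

Step 1 — total variance = trace(Sigma) = Σ λ_i = 49 + 44 = 93.

Step 2 — fraction explained by component i = λ_i / Σ λ:
  PC1: 49/93 = 0.5269
  PC2: 44/93 = 0.4731

Step 3 — cumulative fraction after k components = (λ_1 + ... + λ_k) / Σ λ:
  k = 1: 49/93 = 0.5269
  k = 2: (49 + 44)/93 = 93/93 = 1

Summary (fraction, with percent):

explained: PC1 0.5269 (52.69%), PC2 0.4731 (47.31%);  cumulative: 0.5269, 1


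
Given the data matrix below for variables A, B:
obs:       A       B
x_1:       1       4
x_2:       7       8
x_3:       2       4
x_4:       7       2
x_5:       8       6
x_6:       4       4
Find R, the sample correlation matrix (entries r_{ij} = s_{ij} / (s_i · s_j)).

Step 1 — column means:
  mean(A) = (1 + 7 + 2 + 7 + 8 + 4) / 6 = 29/6 = 4.8333
  mean(B) = (4 + 8 + 4 + 2 + 6 + 4) / 6 = 28/6 = 4.6667

Step 2 — sample variances and covariances s[i,j] = (1/(n-1)) · Σ_k (x_{k,i} - mean_i) · (x_{k,j} - mean_j), with n-1 = 5:
  s[A,A] = ((-3.8333)·(-3.8333) + (2.1667)·(2.1667) + (-2.8333)·(-2.8333) + (2.1667)·(2.1667) + (3.1667)·(3.1667) + (-0.8333)·(-0.8333)) / 5 = 42.8333/5 = 8.5667
  s[A,B] = ((-3.8333)·(-0.6667) + (2.1667)·(3.3333) + (-2.8333)·(-0.6667) + (2.1667)·(-2.6667) + (3.1667)·(1.3333) + (-0.8333)·(-0.6667)) / 5 = 10.6667/5 = 2.1333
  s[B,B] = ((-0.6667)·(-0.6667) + (3.3333)·(3.3333) + (-0.6667)·(-0.6667) + (-2.6667)·(-2.6667) + (1.3333)·(1.3333) + (-0.6667)·(-0.6667)) / 5 = 21.3333/5 = 4.2667
  Sample standard deviations s_i = √(s[i,i]):
  s(A) = √(8.5667) = 2.9269
  s(B) = √(4.2667) = 2.0656

Step 3 — r_{ij} = s_{ij} / (s_i · s_j):
  r[A,A] = 1 (diagonal).
  r[A,B] = 2.1333 / (2.9269 · 2.0656) = 2.1333 / 6.0458 = 0.3529
  r[B,B] = 1 (diagonal).

R is symmetric with unit diagonal. Assembling:

R = [[1, 0.3529],
 [0.3529, 1]]


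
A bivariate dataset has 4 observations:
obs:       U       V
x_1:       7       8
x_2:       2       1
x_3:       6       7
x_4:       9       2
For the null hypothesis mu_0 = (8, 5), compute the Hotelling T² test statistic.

Step 1 — sample mean vector:
  mean(U) = (7 + 2 + 6 + 9) / 4 = 24/4 = 6
  mean(V) = (8 + 1 + 7 + 2) / 4 = 18/4 = 4.5
  x̄ = (6, 4.5),  deviation x̄ - mu_0 = (6, 4.5) - (8, 5) = (-2, -0.5).

Step 2 — sample covariance matrix, S[i,j] = (1/(n-1)) · Σ_k (x_{k,i} - mean_i) · (x_{k,j} - mean_j), divisor n-1 = 3:
  S[U,U] = ((1)·(1) + (-4)·(-4) + (0)·(0) + (3)·(3)) / 3 = 26/3 = 8.6667
  S[U,V] = ((1)·(3.5) + (-4)·(-3.5) + (0)·(2.5) + (3)·(-2.5)) / 3 = 10/3 = 3.3333
  S[V,V] = ((3.5)·(3.5) + (-3.5)·(-3.5) + (2.5)·(2.5) + (-2.5)·(-2.5)) / 3 = 37/3 = 12.3333
  S = [[8.6667, 3.3333],
 [3.3333, 12.3333]].

Step 3 — invert S. det(S) = 8.6667·12.3333 - (3.3333)² = 95.7778.
  S^{-1} = (1/det) · [[d, -b], [-b, a]] = [[0.1288, -0.0348],
 [-0.0348, 0.0905]].

Step 4 — quadratic form (x̄ - mu_0)^T · S^{-1} · (x̄ - mu_0):
  S^{-1} · (x̄ - mu_0) = (-0.2401, 0.0244),
  (x̄ - mu_0)^T · [...] = (-2)·(-0.2401) + (-0.5)·(0.0244) = 0.4681.

Step 5 — scale by n: T² = 4 · 0.4681 = 1.8724.

T² ≈ 1.8724


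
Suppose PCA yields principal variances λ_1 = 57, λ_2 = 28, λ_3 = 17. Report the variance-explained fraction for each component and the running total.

Step 1 — total variance = trace(Sigma) = Σ λ_i = 57 + 28 + 17 = 102.

Step 2 — fraction explained by component i = λ_i / Σ λ:
  PC1: 57/102 = 0.5588
  PC2: 28/102 = 0.2745
  PC3: 17/102 = 0.1667

Step 3 — cumulative fraction after k components = (λ_1 + ... + λ_k) / Σ λ:
  k = 1: 57/102 = 0.5588
  k = 2: (57 + 28)/102 = 85/102 = 0.8333
  k = 3: (57 + 28 + 17)/102 = 102/102 = 1

Summary (fraction, with percent):

explained: PC1 0.5588 (55.88%), PC2 0.2745 (27.45%), PC3 0.1667 (16.67%);  cumulative: 0.5588, 0.8333, 1


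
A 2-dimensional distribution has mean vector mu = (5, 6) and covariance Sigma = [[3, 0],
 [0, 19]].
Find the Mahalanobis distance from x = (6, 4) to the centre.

Step 1 — centre the observation: (x - mu) = (1, -2).

Step 2 — invert Sigma. det(Sigma) = 3·19 - (0)² = 57.
  Sigma^{-1} = (1/det) · [[d, -b], [-b, a]] = [[0.3333, 0],
 [0, 0.0526]].

Step 3 — form the quadratic (x - mu)^T · Sigma^{-1} · (x - mu):
  Sigma^{-1} · (x - mu) = (0.3333, -0.1053).
  (x - mu)^T · [Sigma^{-1} · (x - mu)] = (1)·(0.3333) + (-2)·(-0.1053) = 0.5439.

Step 4 — take square root: d = √(0.5439) ≈ 0.7375.

d(x, mu) = √(0.5439) ≈ 0.7375


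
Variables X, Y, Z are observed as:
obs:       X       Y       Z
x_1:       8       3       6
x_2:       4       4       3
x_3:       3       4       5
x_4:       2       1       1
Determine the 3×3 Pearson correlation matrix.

Step 1 — column means:
  mean(X) = (8 + 4 + 3 + 2) / 4 = 17/4 = 4.25
  mean(Y) = (3 + 4 + 4 + 1) / 4 = 12/4 = 3
  mean(Z) = (6 + 3 + 5 + 1) / 4 = 15/4 = 3.75

Step 2 — sample variances and covariances s[i,j] = (1/(n-1)) · Σ_k (x_{k,i} - mean_i) · (x_{k,j} - mean_j), with n-1 = 3:
  s[X,X] = ((3.75)·(3.75) + (-0.25)·(-0.25) + (-1.25)·(-1.25) + (-2.25)·(-2.25)) / 3 = 20.75/3 = 6.9167
  s[X,Y] = ((3.75)·(0) + (-0.25)·(1) + (-1.25)·(1) + (-2.25)·(-2)) / 3 = 3/3 = 1
  s[X,Z] = ((3.75)·(2.25) + (-0.25)·(-0.75) + (-1.25)·(1.25) + (-2.25)·(-2.75)) / 3 = 13.25/3 = 4.4167
  s[Y,Y] = ((0)·(0) + (1)·(1) + (1)·(1) + (-2)·(-2)) / 3 = 6/3 = 2
  s[Y,Z] = ((0)·(2.25) + (1)·(-0.75) + (1)·(1.25) + (-2)·(-2.75)) / 3 = 6/3 = 2
  s[Z,Z] = ((2.25)·(2.25) + (-0.75)·(-0.75) + (1.25)·(1.25) + (-2.75)·(-2.75)) / 3 = 14.75/3 = 4.9167
  Sample standard deviations s_i = √(s[i,i]):
  s(X) = √(6.9167) = 2.63
  s(Y) = √(2) = 1.4142
  s(Z) = √(4.9167) = 2.2174

Step 3 — r_{ij} = s_{ij} / (s_i · s_j):
  r[X,X] = 1 (diagonal).
  r[X,Y] = 1 / (2.63 · 1.4142) = 1 / 3.7193 = 0.2689
  r[X,Z] = 4.4167 / (2.63 · 2.2174) = 4.4167 / 5.8315 = 0.7574
  r[Y,Y] = 1 (diagonal).
  r[Y,Z] = 2 / (1.4142 · 2.2174) = 2 / 3.1358 = 0.6378
  r[Z,Z] = 1 (diagonal).

R is symmetric with unit diagonal. Assembling:

R = [[1, 0.2689, 0.7574],
 [0.2689, 1, 0.6378],
 [0.7574, 0.6378, 1]]


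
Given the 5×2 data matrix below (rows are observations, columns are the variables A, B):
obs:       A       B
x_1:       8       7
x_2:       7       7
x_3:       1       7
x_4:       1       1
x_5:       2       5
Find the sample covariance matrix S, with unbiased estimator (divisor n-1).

Step 1 — column means:
  mean(A) = (8 + 7 + 1 + 1 + 2) / 5 = 19/5 = 3.8
  mean(B) = (7 + 7 + 7 + 1 + 5) / 5 = 27/5 = 5.4

Step 2 — sample covariance S[i,j] = (1/(n-1)) · Σ_k (x_{k,i} - mean_i) · (x_{k,j} - mean_j), with n-1 = 4.
  S[A,A] = ((4.2)·(4.2) + (3.2)·(3.2) + (-2.8)·(-2.8) + (-2.8)·(-2.8) + (-1.8)·(-1.8)) / 4 = 46.8/4 = 11.7
  S[A,B] = ((4.2)·(1.6) + (3.2)·(1.6) + (-2.8)·(1.6) + (-2.8)·(-4.4) + (-1.8)·(-0.4)) / 4 = 20.4/4 = 5.1
  S[B,B] = ((1.6)·(1.6) + (1.6)·(1.6) + (1.6)·(1.6) + (-4.4)·(-4.4) + (-0.4)·(-0.4)) / 4 = 27.2/4 = 6.8

S is symmetric (S[j,i] = S[i,j]). Assembling:

S = [[11.7, 5.1],
 [5.1, 6.8]]


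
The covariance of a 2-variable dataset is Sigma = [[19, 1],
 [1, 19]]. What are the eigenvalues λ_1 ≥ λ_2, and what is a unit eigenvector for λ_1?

Step 1 — characteristic polynomial of 2×2 Sigma:
  det(Sigma - λI) = λ² - trace · λ + det = 0.
  trace = 19 + 19 = 38, det = 19·19 - (1)² = 360.
Step 2 — discriminant:
  Δ = trace² - 4·det = 1444 - 1440 = 4.
Step 3 — eigenvalues:
  λ = (trace ± √Δ)/2 = (38 ± 2)/2,
  λ_1 = 20,  λ_2 = 18.

Step 4 — unit eigenvector for λ_1: solve (Sigma - λ_1 I)v = 0. First row:
  (19 - 20)·v_x + (1)·v_y = 0, i.e. (-1)·v_x + (1)·v_y = 0,
  so v ∝ (b, λ_1 - a) = (1, 1) = u.
  ||u|| = √((1)² + (1)²) = √(2) ≈ 1.4142,
  v_1 = u/||u|| ≈ (0.7071, 0.7071) (||v_1|| = 1).

λ_1 = 20,  λ_2 = 18;  v_1 ≈ (0.7071, 0.7071)


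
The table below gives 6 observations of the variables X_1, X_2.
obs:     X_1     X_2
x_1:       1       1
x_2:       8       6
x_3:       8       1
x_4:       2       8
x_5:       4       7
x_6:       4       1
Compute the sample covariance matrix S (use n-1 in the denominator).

Step 1 — column means:
  mean(X_1) = (1 + 8 + 8 + 2 + 4 + 4) / 6 = 27/6 = 4.5
  mean(X_2) = (1 + 6 + 1 + 8 + 7 + 1) / 6 = 24/6 = 4

Step 2 — sample covariance S[i,j] = (1/(n-1)) · Σ_k (x_{k,i} - mean_i) · (x_{k,j} - mean_j), with n-1 = 5.
  S[X_1,X_1] = ((-3.5)·(-3.5) + (3.5)·(3.5) + (3.5)·(3.5) + (-2.5)·(-2.5) + (-0.5)·(-0.5) + (-0.5)·(-0.5)) / 5 = 43.5/5 = 8.7
  S[X_1,X_2] = ((-3.5)·(-3) + (3.5)·(2) + (3.5)·(-3) + (-2.5)·(4) + (-0.5)·(3) + (-0.5)·(-3)) / 5 = -3/5 = -0.6
  S[X_2,X_2] = ((-3)·(-3) + (2)·(2) + (-3)·(-3) + (4)·(4) + (3)·(3) + (-3)·(-3)) / 5 = 56/5 = 11.2

S is symmetric (S[j,i] = S[i,j]). Assembling:

S = [[8.7, -0.6],
 [-0.6, 11.2]]


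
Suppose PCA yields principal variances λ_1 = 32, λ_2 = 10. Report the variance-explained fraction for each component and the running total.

Step 1 — total variance = trace(Sigma) = Σ λ_i = 32 + 10 = 42.

Step 2 — fraction explained by component i = λ_i / Σ λ:
  PC1: 32/42 = 0.7619
  PC2: 10/42 = 0.2381

Step 3 — cumulative fraction after k components = (λ_1 + ... + λ_k) / Σ λ:
  k = 1: 32/42 = 0.7619
  k = 2: (32 + 10)/42 = 42/42 = 1

Summary (fraction, with percent):

explained: PC1 0.7619 (76.19%), PC2 0.2381 (23.81%);  cumulative: 0.7619, 1


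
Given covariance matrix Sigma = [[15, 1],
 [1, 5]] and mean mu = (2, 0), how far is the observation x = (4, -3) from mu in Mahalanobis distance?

Step 1 — centre the observation: (x - mu) = (2, -3).

Step 2 — invert Sigma. det(Sigma) = 15·5 - (1)² = 74.
  Sigma^{-1} = (1/det) · [[d, -b], [-b, a]] = [[0.0676, -0.0135],
 [-0.0135, 0.2027]].

Step 3 — form the quadratic (x - mu)^T · Sigma^{-1} · (x - mu):
  Sigma^{-1} · (x - mu) = (0.1757, -0.6351).
  (x - mu)^T · [Sigma^{-1} · (x - mu)] = (2)·(0.1757) + (-3)·(-0.6351) = 2.2568.

Step 4 — take square root: d = √(2.2568) ≈ 1.5023.

d(x, mu) = √(2.2568) ≈ 1.5023


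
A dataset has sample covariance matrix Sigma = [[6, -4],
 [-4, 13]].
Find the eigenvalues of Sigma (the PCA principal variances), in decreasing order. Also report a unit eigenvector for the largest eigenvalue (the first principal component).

Step 1 — characteristic polynomial of 2×2 Sigma:
  det(Sigma - λI) = λ² - trace · λ + det = 0.
  trace = 6 + 13 = 19, det = 6·13 - (-4)² = 62.
Step 2 — discriminant:
  Δ = trace² - 4·det = 361 - 248 = 113.
Step 3 — eigenvalues:
  λ = (trace ± √Δ)/2 = (19 ± 10.6301)/2,
  λ_1 = 14.8151,  λ_2 = 4.1849.

Step 4 — unit eigenvector for λ_1: solve (Sigma - λ_1 I)v = 0. First row:
  (6 - 14.8151)·v_x + (-4)·v_y = 0, i.e. (-8.8151)·v_x + (-4)·v_y = 0,
  so v ∝ (b, λ_1 - a) = (-4, 8.8151); multiply by -1 so the first entry is positive: u = (4, -8.8151).
  ||u|| = √((4)² + (-8.8151)²) = √(93.7055) ≈ 9.6802,
  v_1 = u/||u|| ≈ (0.4132, -0.9106) (||v_1|| = 1).

λ_1 = 14.8151,  λ_2 = 4.1849;  v_1 ≈ (0.4132, -0.9106)


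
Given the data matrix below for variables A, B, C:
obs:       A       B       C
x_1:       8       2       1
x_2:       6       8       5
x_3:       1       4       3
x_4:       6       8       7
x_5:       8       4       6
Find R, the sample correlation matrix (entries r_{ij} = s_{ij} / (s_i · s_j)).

Step 1 — column means:
  mean(A) = (8 + 6 + 1 + 6 + 8) / 5 = 29/5 = 5.8
  mean(B) = (2 + 8 + 4 + 8 + 4) / 5 = 26/5 = 5.2
  mean(C) = (1 + 5 + 3 + 7 + 6) / 5 = 22/5 = 4.4

Step 2 — sample variances and covariances s[i,j] = (1/(n-1)) · Σ_k (x_{k,i} - mean_i) · (x_{k,j} - mean_j), with n-1 = 4:
  s[A,A] = ((2.2)·(2.2) + (0.2)·(0.2) + (-4.8)·(-4.8) + (0.2)·(0.2) + (2.2)·(2.2)) / 4 = 32.8/4 = 8.2
  s[A,B] = ((2.2)·(-3.2) + (0.2)·(2.8) + (-4.8)·(-1.2) + (0.2)·(2.8) + (2.2)·(-1.2)) / 4 = -2.8/4 = -0.7
  s[A,C] = ((2.2)·(-3.4) + (0.2)·(0.6) + (-4.8)·(-1.4) + (0.2)·(2.6) + (2.2)·(1.6)) / 4 = 3.4/4 = 0.85
  s[B,B] = ((-3.2)·(-3.2) + (2.8)·(2.8) + (-1.2)·(-1.2) + (2.8)·(2.8) + (-1.2)·(-1.2)) / 4 = 28.8/4 = 7.2
  s[B,C] = ((-3.2)·(-3.4) + (2.8)·(0.6) + (-1.2)·(-1.4) + (2.8)·(2.6) + (-1.2)·(1.6)) / 4 = 19.6/4 = 4.9
  s[C,C] = ((-3.4)·(-3.4) + (0.6)·(0.6) + (-1.4)·(-1.4) + (2.6)·(2.6) + (1.6)·(1.6)) / 4 = 23.2/4 = 5.8
  Sample standard deviations s_i = √(s[i,i]):
  s(A) = √(8.2) = 2.8636
  s(B) = √(7.2) = 2.6833
  s(C) = √(5.8) = 2.4083

Step 3 — r_{ij} = s_{ij} / (s_i · s_j):
  r[A,A] = 1 (diagonal).
  r[A,B] = -0.7 / (2.8636 · 2.6833) = -0.7 / 7.6837 = -0.0911
  r[A,C] = 0.85 / (2.8636 · 2.4083) = 0.85 / 6.8964 = 0.1233
  r[B,B] = 1 (diagonal).
  r[B,C] = 4.9 / (2.6833 · 2.4083) = 4.9 / 6.4622 = 0.7583
  r[C,C] = 1 (diagonal).

R is symmetric with unit diagonal. Assembling:

R = [[1, -0.0911, 0.1233],
 [-0.0911, 1, 0.7583],
 [0.1233, 0.7583, 1]]


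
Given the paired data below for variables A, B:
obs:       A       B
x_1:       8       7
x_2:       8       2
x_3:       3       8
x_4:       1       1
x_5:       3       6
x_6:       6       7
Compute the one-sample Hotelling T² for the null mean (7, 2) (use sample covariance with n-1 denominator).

Step 1 — sample mean vector:
  mean(A) = (8 + 8 + 3 + 1 + 3 + 6) / 6 = 29/6 = 4.8333
  mean(B) = (7 + 2 + 8 + 1 + 6 + 7) / 6 = 31/6 = 5.1667
  x̄ = (4.8333, 5.1667),  deviation x̄ - mu_0 = (4.8333, 5.1667) - (7, 2) = (-2.1667, 3.1667).

Step 2 — sample covariance matrix, S[i,j] = (1/(n-1)) · Σ_k (x_{k,i} - mean_i) · (x_{k,j} - mean_j), divisor n-1 = 5:
  S[A,A] = ((3.1667)·(3.1667) + (3.1667)·(3.1667) + (-1.8333)·(-1.8333) + (-3.8333)·(-3.8333) + (-1.8333)·(-1.8333) + (1.1667)·(1.1667)) / 5 = 42.8333/5 = 8.5667
  S[A,B] = ((3.1667)·(1.8333) + (3.1667)·(-3.1667) + (-1.8333)·(2.8333) + (-3.8333)·(-4.1667) + (-1.8333)·(0.8333) + (1.1667)·(1.8333)) / 5 = 7.1667/5 = 1.4333
  S[B,B] = ((1.8333)·(1.8333) + (-3.1667)·(-3.1667) + (2.8333)·(2.8333) + (-4.1667)·(-4.1667) + (0.8333)·(0.8333) + (1.8333)·(1.8333)) / 5 = 42.8333/5 = 8.5667
  S = [[8.5667, 1.4333],
 [1.4333, 8.5667]].

Step 3 — invert S. det(S) = 8.5667·8.5667 - (1.4333)² = 71.3333.
  S^{-1} = (1/det) · [[d, -b], [-b, a]] = [[0.1201, -0.0201],
 [-0.0201, 0.1201]].

Step 4 — quadratic form (x̄ - mu_0)^T · S^{-1} · (x̄ - mu_0):
  S^{-1} · (x̄ - mu_0) = (-0.3238, 0.4238),
  (x̄ - mu_0)^T · [...] = (-2.1667)·(-0.3238) + (3.1667)·(0.4238) = 2.0438.

Step 5 — scale by n: T² = 6 · 2.0438 = 12.2626.

T² ≈ 12.2626


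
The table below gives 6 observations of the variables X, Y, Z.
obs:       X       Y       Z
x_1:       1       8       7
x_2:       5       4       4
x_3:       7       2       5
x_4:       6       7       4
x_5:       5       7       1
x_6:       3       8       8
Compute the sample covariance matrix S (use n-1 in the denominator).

Step 1 — column means:
  mean(X) = (1 + 5 + 7 + 6 + 5 + 3) / 6 = 27/6 = 4.5
  mean(Y) = (8 + 4 + 2 + 7 + 7 + 8) / 6 = 36/6 = 6
  mean(Z) = (7 + 4 + 5 + 4 + 1 + 8) / 6 = 29/6 = 4.8333

Step 2 — sample covariance S[i,j] = (1/(n-1)) · Σ_k (x_{k,i} - mean_i) · (x_{k,j} - mean_j), with n-1 = 5.
  S[X,X] = ((-3.5)·(-3.5) + (0.5)·(0.5) + (2.5)·(2.5) + (1.5)·(1.5) + (0.5)·(0.5) + (-1.5)·(-1.5)) / 5 = 23.5/5 = 4.7
  S[X,Y] = ((-3.5)·(2) + (0.5)·(-2) + (2.5)·(-4) + (1.5)·(1) + (0.5)·(1) + (-1.5)·(2)) / 5 = -19/5 = -3.8
  S[X,Z] = ((-3.5)·(2.1667) + (0.5)·(-0.8333) + (2.5)·(0.1667) + (1.5)·(-0.8333) + (0.5)·(-3.8333) + (-1.5)·(3.1667)) / 5 = -15.5/5 = -3.1
  S[Y,Y] = ((2)·(2) + (-2)·(-2) + (-4)·(-4) + (1)·(1) + (1)·(1) + (2)·(2)) / 5 = 30/5 = 6
  S[Y,Z] = ((2)·(2.1667) + (-2)·(-0.8333) + (-4)·(0.1667) + (1)·(-0.8333) + (1)·(-3.8333) + (2)·(3.1667)) / 5 = 7/5 = 1.4
  S[Z,Z] = ((2.1667)·(2.1667) + (-0.8333)·(-0.8333) + (0.1667)·(0.1667) + (-0.8333)·(-0.8333) + (-3.8333)·(-3.8333) + (3.1667)·(3.1667)) / 5 = 30.8333/5 = 6.1667

S is symmetric (S[j,i] = S[i,j]). Assembling:

S = [[4.7, -3.8, -3.1],
 [-3.8, 6, 1.4],
 [-3.1, 1.4, 6.1667]]


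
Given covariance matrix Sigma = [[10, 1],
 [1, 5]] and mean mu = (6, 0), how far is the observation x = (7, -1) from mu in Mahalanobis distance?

Step 1 — centre the observation: (x - mu) = (1, -1).

Step 2 — invert Sigma. det(Sigma) = 10·5 - (1)² = 49.
  Sigma^{-1} = (1/det) · [[d, -b], [-b, a]] = [[0.102, -0.0204],
 [-0.0204, 0.2041]].

Step 3 — form the quadratic (x - mu)^T · Sigma^{-1} · (x - mu):
  Sigma^{-1} · (x - mu) = (0.1224, -0.2245).
  (x - mu)^T · [Sigma^{-1} · (x - mu)] = (1)·(0.1224) + (-1)·(-0.2245) = 0.3469.

Step 4 — take square root: d = √(0.3469) ≈ 0.589.

d(x, mu) = √(0.3469) ≈ 0.589


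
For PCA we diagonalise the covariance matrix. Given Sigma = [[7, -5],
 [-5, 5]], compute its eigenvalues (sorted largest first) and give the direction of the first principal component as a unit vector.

Step 1 — characteristic polynomial of 2×2 Sigma:
  det(Sigma - λI) = λ² - trace · λ + det = 0.
  trace = 7 + 5 = 12, det = 7·5 - (-5)² = 10.
Step 2 — discriminant:
  Δ = trace² - 4·det = 144 - 40 = 104.
Step 3 — eigenvalues:
  λ = (trace ± √Δ)/2 = (12 ± 10.198)/2,
  λ_1 = 11.099,  λ_2 = 0.901.

Step 4 — unit eigenvector for λ_1: solve (Sigma - λ_1 I)v = 0. First row:
  (7 - 11.099)·v_x + (-5)·v_y = 0, i.e. (-4.099)·v_x + (-5)·v_y = 0,
  so v ∝ (b, λ_1 - a) = (-5, 4.099); multiply by -1 so the first entry is positive: u = (5, -4.099).
  ||u|| = √((5)² + (-4.099)²) = √(41.802) ≈ 6.4654,
  v_1 = u/||u|| ≈ (0.7733, -0.634) (||v_1|| = 1).

λ_1 = 11.099,  λ_2 = 0.901;  v_1 ≈ (0.7733, -0.634)


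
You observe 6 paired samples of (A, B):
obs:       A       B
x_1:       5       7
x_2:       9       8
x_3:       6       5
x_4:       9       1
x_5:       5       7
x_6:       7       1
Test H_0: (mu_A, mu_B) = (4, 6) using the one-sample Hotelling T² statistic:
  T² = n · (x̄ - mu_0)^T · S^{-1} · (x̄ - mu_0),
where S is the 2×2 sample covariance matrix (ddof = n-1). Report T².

Step 1 — sample mean vector:
  mean(A) = (5 + 9 + 6 + 9 + 5 + 7) / 6 = 41/6 = 6.8333
  mean(B) = (7 + 8 + 5 + 1 + 7 + 1) / 6 = 29/6 = 4.8333
  x̄ = (6.8333, 4.8333),  deviation x̄ - mu_0 = (6.8333, 4.8333) - (4, 6) = (2.8333, -1.1667).

Step 2 — sample covariance matrix, S[i,j] = (1/(n-1)) · Σ_k (x_{k,i} - mean_i) · (x_{k,j} - mean_j), divisor n-1 = 5:
  S[A,A] = ((-1.8333)·(-1.8333) + (2.1667)·(2.1667) + (-0.8333)·(-0.8333) + (2.1667)·(2.1667) + (-1.8333)·(-1.8333) + (0.1667)·(0.1667)) / 5 = 16.8333/5 = 3.3667
  S[A,B] = ((-1.8333)·(2.1667) + (2.1667)·(3.1667) + (-0.8333)·(0.1667) + (2.1667)·(-3.8333) + (-1.8333)·(2.1667) + (0.1667)·(-3.8333)) / 5 = -10.1667/5 = -2.0333
  S[B,B] = ((2.1667)·(2.1667) + (3.1667)·(3.1667) + (0.1667)·(0.1667) + (-3.8333)·(-3.8333) + (2.1667)·(2.1667) + (-3.8333)·(-3.8333)) / 5 = 48.8333/5 = 9.7667
  S = [[3.3667, -2.0333],
 [-2.0333, 9.7667]].

Step 3 — invert S. det(S) = 3.3667·9.7667 - (-2.0333)² = 28.7467.
  S^{-1} = (1/det) · [[d, -b], [-b, a]] = [[0.3397, 0.0707],
 [0.0707, 0.1171]].

Step 4 — quadratic form (x̄ - mu_0)^T · S^{-1} · (x̄ - mu_0):
  S^{-1} · (x̄ - mu_0) = (0.8801, 0.0638),
  (x̄ - mu_0)^T · [...] = (2.8333)·(0.8801) + (-1.1667)·(0.0638) = 2.4192.

Step 5 — scale by n: T² = 6 · 2.4192 = 14.5153.

T² ≈ 14.5153


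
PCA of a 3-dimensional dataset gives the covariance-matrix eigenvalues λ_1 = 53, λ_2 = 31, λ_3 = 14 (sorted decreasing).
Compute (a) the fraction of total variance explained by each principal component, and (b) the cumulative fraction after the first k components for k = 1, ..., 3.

Step 1 — total variance = trace(Sigma) = Σ λ_i = 53 + 31 + 14 = 98.

Step 2 — fraction explained by component i = λ_i / Σ λ:
  PC1: 53/98 = 0.5408
  PC2: 31/98 = 0.3163
  PC3: 14/98 = 0.1429

Step 3 — cumulative fraction after k components = (λ_1 + ... + λ_k) / Σ λ:
  k = 1: 53/98 = 0.5408
  k = 2: (53 + 31)/98 = 84/98 = 0.8571
  k = 3: (53 + 31 + 14)/98 = 98/98 = 1

Summary (fraction, with percent):

explained: PC1 0.5408 (54.08%), PC2 0.3163 (31.63%), PC3 0.1429 (14.29%);  cumulative: 0.5408, 0.8571, 1


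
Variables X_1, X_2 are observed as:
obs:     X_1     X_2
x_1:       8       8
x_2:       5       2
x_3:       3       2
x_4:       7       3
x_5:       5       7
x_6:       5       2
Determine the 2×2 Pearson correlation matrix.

Step 1 — column means:
  mean(X_1) = (8 + 5 + 3 + 7 + 5 + 5) / 6 = 33/6 = 5.5
  mean(X_2) = (8 + 2 + 2 + 3 + 7 + 2) / 6 = 24/6 = 4

Step 2 — sample variances and covariances s[i,j] = (1/(n-1)) · Σ_k (x_{k,i} - mean_i) · (x_{k,j} - mean_j), with n-1 = 5:
  s[X_1,X_1] = ((2.5)·(2.5) + (-0.5)·(-0.5) + (-2.5)·(-2.5) + (1.5)·(1.5) + (-0.5)·(-0.5) + (-0.5)·(-0.5)) / 5 = 15.5/5 = 3.1
  s[X_1,X_2] = ((2.5)·(4) + (-0.5)·(-2) + (-2.5)·(-2) + (1.5)·(-1) + (-0.5)·(3) + (-0.5)·(-2)) / 5 = 14/5 = 2.8
  s[X_2,X_2] = ((4)·(4) + (-2)·(-2) + (-2)·(-2) + (-1)·(-1) + (3)·(3) + (-2)·(-2)) / 5 = 38/5 = 7.6
  Sample standard deviations s_i = √(s[i,i]):
  s(X_1) = √(3.1) = 1.7607
  s(X_2) = √(7.6) = 2.7568

Step 3 — r_{ij} = s_{ij} / (s_i · s_j):
  r[X_1,X_1] = 1 (diagonal).
  r[X_1,X_2] = 2.8 / (1.7607 · 2.7568) = 2.8 / 4.8539 = 0.5769
  r[X_2,X_2] = 1 (diagonal).

R is symmetric with unit diagonal. Assembling:

R = [[1, 0.5769],
 [0.5769, 1]]


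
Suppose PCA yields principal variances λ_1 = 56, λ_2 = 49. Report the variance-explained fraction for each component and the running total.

Step 1 — total variance = trace(Sigma) = Σ λ_i = 56 + 49 = 105.

Step 2 — fraction explained by component i = λ_i / Σ λ:
  PC1: 56/105 = 0.5333
  PC2: 49/105 = 0.4667

Step 3 — cumulative fraction after k components = (λ_1 + ... + λ_k) / Σ λ:
  k = 1: 56/105 = 0.5333
  k = 2: (56 + 49)/105 = 105/105 = 1

Summary (fraction, with percent):

explained: PC1 0.5333 (53.33%), PC2 0.4667 (46.67%);  cumulative: 0.5333, 1


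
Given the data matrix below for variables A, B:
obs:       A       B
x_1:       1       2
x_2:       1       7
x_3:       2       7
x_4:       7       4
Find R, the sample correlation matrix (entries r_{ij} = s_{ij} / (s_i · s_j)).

Step 1 — column means:
  mean(A) = (1 + 1 + 2 + 7) / 4 = 11/4 = 2.75
  mean(B) = (2 + 7 + 7 + 4) / 4 = 20/4 = 5

Step 2 — sample variances and covariances s[i,j] = (1/(n-1)) · Σ_k (x_{k,i} - mean_i) · (x_{k,j} - mean_j), with n-1 = 3:
  s[A,A] = ((-1.75)·(-1.75) + (-1.75)·(-1.75) + (-0.75)·(-0.75) + (4.25)·(4.25)) / 3 = 24.75/3 = 8.25
  s[A,B] = ((-1.75)·(-3) + (-1.75)·(2) + (-0.75)·(2) + (4.25)·(-1)) / 3 = -4/3 = -1.3333
  s[B,B] = ((-3)·(-3) + (2)·(2) + (2)·(2) + (-1)·(-1)) / 3 = 18/3 = 6
  Sample standard deviations s_i = √(s[i,i]):
  s(A) = √(8.25) = 2.8723
  s(B) = √(6) = 2.4495

Step 3 — r_{ij} = s_{ij} / (s_i · s_j):
  r[A,A] = 1 (diagonal).
  r[A,B] = -1.3333 / (2.8723 · 2.4495) = -1.3333 / 7.0356 = -0.1895
  r[B,B] = 1 (diagonal).

R is symmetric with unit diagonal. Assembling:

R = [[1, -0.1895],
 [-0.1895, 1]]


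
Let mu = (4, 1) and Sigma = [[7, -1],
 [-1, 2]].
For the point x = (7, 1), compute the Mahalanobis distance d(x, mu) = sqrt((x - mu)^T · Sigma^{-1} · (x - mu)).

Step 1 — centre the observation: (x - mu) = (3, 0).

Step 2 — invert Sigma. det(Sigma) = 7·2 - (-1)² = 13.
  Sigma^{-1} = (1/det) · [[d, -b], [-b, a]] = [[0.1538, 0.0769],
 [0.0769, 0.5385]].

Step 3 — form the quadratic (x - mu)^T · Sigma^{-1} · (x - mu):
  Sigma^{-1} · (x - mu) = (0.4615, 0.2308).
  (x - mu)^T · [Sigma^{-1} · (x - mu)] = (3)·(0.4615) + (0)·(0.2308) = 1.3846.

Step 4 — take square root: d = √(1.3846) ≈ 1.1767.

d(x, mu) = √(1.3846) ≈ 1.1767


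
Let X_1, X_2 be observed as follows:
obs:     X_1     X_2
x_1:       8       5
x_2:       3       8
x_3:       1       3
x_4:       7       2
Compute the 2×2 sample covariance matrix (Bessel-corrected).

Step 1 — column means:
  mean(X_1) = (8 + 3 + 1 + 7) / 4 = 19/4 = 4.75
  mean(X_2) = (5 + 8 + 3 + 2) / 4 = 18/4 = 4.5

Step 2 — sample covariance S[i,j] = (1/(n-1)) · Σ_k (x_{k,i} - mean_i) · (x_{k,j} - mean_j), with n-1 = 3.
  S[X_1,X_1] = ((3.25)·(3.25) + (-1.75)·(-1.75) + (-3.75)·(-3.75) + (2.25)·(2.25)) / 3 = 32.75/3 = 10.9167
  S[X_1,X_2] = ((3.25)·(0.5) + (-1.75)·(3.5) + (-3.75)·(-1.5) + (2.25)·(-2.5)) / 3 = -4.5/3 = -1.5
  S[X_2,X_2] = ((0.5)·(0.5) + (3.5)·(3.5) + (-1.5)·(-1.5) + (-2.5)·(-2.5)) / 3 = 21/3 = 7

S is symmetric (S[j,i] = S[i,j]). Assembling:

S = [[10.9167, -1.5],
 [-1.5, 7]]


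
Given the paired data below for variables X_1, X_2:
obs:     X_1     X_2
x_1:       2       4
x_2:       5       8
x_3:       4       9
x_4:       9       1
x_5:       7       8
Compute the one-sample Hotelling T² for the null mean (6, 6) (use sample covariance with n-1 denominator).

Step 1 — sample mean vector:
  mean(X_1) = (2 + 5 + 4 + 9 + 7) / 5 = 27/5 = 5.4
  mean(X_2) = (4 + 8 + 9 + 1 + 8) / 5 = 30/5 = 6
  x̄ = (5.4, 6),  deviation x̄ - mu_0 = (5.4, 6) - (6, 6) = (-0.6, 0).

Step 2 — sample covariance matrix, S[i,j] = (1/(n-1)) · Σ_k (x_{k,i} - mean_i) · (x_{k,j} - mean_j), divisor n-1 = 4:
  S[X_1,X_1] = ((-3.4)·(-3.4) + (-0.4)·(-0.4) + (-1.4)·(-1.4) + (3.6)·(3.6) + (1.6)·(1.6)) / 4 = 29.2/4 = 7.3
  S[X_1,X_2] = ((-3.4)·(-2) + (-0.4)·(2) + (-1.4)·(3) + (3.6)·(-5) + (1.6)·(2)) / 4 = -13/4 = -3.25
  S[X_2,X_2] = ((-2)·(-2) + (2)·(2) + (3)·(3) + (-5)·(-5) + (2)·(2)) / 4 = 46/4 = 11.5
  S = [[7.3, -3.25],
 [-3.25, 11.5]].

Step 3 — invert S. det(S) = 7.3·11.5 - (-3.25)² = 73.3875.
  S^{-1} = (1/det) · [[d, -b], [-b, a]] = [[0.1567, 0.0443],
 [0.0443, 0.0995]].

Step 4 — quadratic form (x̄ - mu_0)^T · S^{-1} · (x̄ - mu_0):
  S^{-1} · (x̄ - mu_0) = (-0.094, -0.0266),
  (x̄ - mu_0)^T · [...] = (-0.6)·(-0.094) + (0)·(-0.0266) = 0.0564.

Step 5 — scale by n: T² = 5 · 0.0564 = 0.2821.

T² ≈ 0.2821


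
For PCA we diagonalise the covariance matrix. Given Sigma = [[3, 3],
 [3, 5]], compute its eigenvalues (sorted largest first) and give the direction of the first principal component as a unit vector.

Step 1 — characteristic polynomial of 2×2 Sigma:
  det(Sigma - λI) = λ² - trace · λ + det = 0.
  trace = 3 + 5 = 8, det = 3·5 - (3)² = 6.
Step 2 — discriminant:
  Δ = trace² - 4·det = 64 - 24 = 40.
Step 3 — eigenvalues:
  λ = (trace ± √Δ)/2 = (8 ± 6.3246)/2,
  λ_1 = 7.1623,  λ_2 = 0.8377.

Step 4 — unit eigenvector for λ_1: solve (Sigma - λ_1 I)v = 0. First row:
  (3 - 7.1623)·v_x + (3)·v_y = 0, i.e. (-4.1623)·v_x + (3)·v_y = 0,
  so v ∝ (b, λ_1 - a) = (3, 4.1623) = u.
  ||u|| = √((3)² + (4.1623)²) = √(26.3246) ≈ 5.1307,
  v_1 = u/||u|| ≈ (0.5847, 0.8112) (||v_1|| = 1).

λ_1 = 7.1623,  λ_2 = 0.8377;  v_1 ≈ (0.5847, 0.8112)


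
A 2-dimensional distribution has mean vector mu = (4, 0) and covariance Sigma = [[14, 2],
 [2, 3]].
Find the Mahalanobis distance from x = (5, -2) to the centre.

Step 1 — centre the observation: (x - mu) = (1, -2).

Step 2 — invert Sigma. det(Sigma) = 14·3 - (2)² = 38.
  Sigma^{-1} = (1/det) · [[d, -b], [-b, a]] = [[0.0789, -0.0526],
 [-0.0526, 0.3684]].

Step 3 — form the quadratic (x - mu)^T · Sigma^{-1} · (x - mu):
  Sigma^{-1} · (x - mu) = (0.1842, -0.7895).
  (x - mu)^T · [Sigma^{-1} · (x - mu)] = (1)·(0.1842) + (-2)·(-0.7895) = 1.7632.

Step 4 — take square root: d = √(1.7632) ≈ 1.3278.

d(x, mu) = √(1.7632) ≈ 1.3278


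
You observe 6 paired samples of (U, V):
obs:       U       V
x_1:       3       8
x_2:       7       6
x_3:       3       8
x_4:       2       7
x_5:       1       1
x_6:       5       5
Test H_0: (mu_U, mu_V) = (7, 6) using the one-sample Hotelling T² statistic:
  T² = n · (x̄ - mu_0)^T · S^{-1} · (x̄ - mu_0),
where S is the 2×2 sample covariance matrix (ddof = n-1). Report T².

Step 1 — sample mean vector:
  mean(U) = (3 + 7 + 3 + 2 + 1 + 5) / 6 = 21/6 = 3.5
  mean(V) = (8 + 6 + 8 + 7 + 1 + 5) / 6 = 35/6 = 5.8333
  x̄ = (3.5, 5.8333),  deviation x̄ - mu_0 = (3.5, 5.8333) - (7, 6) = (-3.5, -0.1667).

Step 2 — sample covariance matrix, S[i,j] = (1/(n-1)) · Σ_k (x_{k,i} - mean_i) · (x_{k,j} - mean_j), divisor n-1 = 5:
  S[U,U] = ((-0.5)·(-0.5) + (3.5)·(3.5) + (-0.5)·(-0.5) + (-1.5)·(-1.5) + (-2.5)·(-2.5) + (1.5)·(1.5)) / 5 = 23.5/5 = 4.7
  S[U,V] = ((-0.5)·(2.1667) + (3.5)·(0.1667) + (-0.5)·(2.1667) + (-1.5)·(1.1667) + (-2.5)·(-4.8333) + (1.5)·(-0.8333)) / 5 = 7.5/5 = 1.5
  S[V,V] = ((2.1667)·(2.1667) + (0.1667)·(0.1667) + (2.1667)·(2.1667) + (1.1667)·(1.1667) + (-4.8333)·(-4.8333) + (-0.8333)·(-0.8333)) / 5 = 34.8333/5 = 6.9667
  S = [[4.7, 1.5],
 [1.5, 6.9667]].

Step 3 — invert S. det(S) = 4.7·6.9667 - (1.5)² = 30.4933.
  S^{-1} = (1/det) · [[d, -b], [-b, a]] = [[0.2285, -0.0492],
 [-0.0492, 0.1541]].

Step 4 — quadratic form (x̄ - mu_0)^T · S^{-1} · (x̄ - mu_0):
  S^{-1} · (x̄ - mu_0) = (-0.7914, 0.1465),
  (x̄ - mu_0)^T · [...] = (-3.5)·(-0.7914) + (-0.1667)·(0.1465) = 2.7456.

Step 5 — scale by n: T² = 6 · 2.7456 = 16.4735.

T² ≈ 16.4735


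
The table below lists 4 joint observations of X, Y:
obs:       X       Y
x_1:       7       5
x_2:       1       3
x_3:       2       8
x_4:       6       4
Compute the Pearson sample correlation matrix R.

Step 1 — column means:
  mean(X) = (7 + 1 + 2 + 6) / 4 = 16/4 = 4
  mean(Y) = (5 + 3 + 8 + 4) / 4 = 20/4 = 5

Step 2 — sample variances and covariances s[i,j] = (1/(n-1)) · Σ_k (x_{k,i} - mean_i) · (x_{k,j} - mean_j), with n-1 = 3:
  s[X,X] = ((3)·(3) + (-3)·(-3) + (-2)·(-2) + (2)·(2)) / 3 = 26/3 = 8.6667
  s[X,Y] = ((3)·(0) + (-3)·(-2) + (-2)·(3) + (2)·(-1)) / 3 = -2/3 = -0.6667
  s[Y,Y] = ((0)·(0) + (-2)·(-2) + (3)·(3) + (-1)·(-1)) / 3 = 14/3 = 4.6667
  Sample standard deviations s_i = √(s[i,i]):
  s(X) = √(8.6667) = 2.9439
  s(Y) = √(4.6667) = 2.1602

Step 3 — r_{ij} = s_{ij} / (s_i · s_j):
  r[X,X] = 1 (diagonal).
  r[X,Y] = -0.6667 / (2.9439 · 2.1602) = -0.6667 / 6.3596 = -0.1048
  r[Y,Y] = 1 (diagonal).

R is symmetric with unit diagonal. Assembling:

R = [[1, -0.1048],
 [-0.1048, 1]]


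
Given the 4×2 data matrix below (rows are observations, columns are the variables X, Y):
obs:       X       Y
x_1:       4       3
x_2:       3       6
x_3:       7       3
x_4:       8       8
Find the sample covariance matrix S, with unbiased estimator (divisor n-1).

Step 1 — column means:
  mean(X) = (4 + 3 + 7 + 8) / 4 = 22/4 = 5.5
  mean(Y) = (3 + 6 + 3 + 8) / 4 = 20/4 = 5

Step 2 — sample covariance S[i,j] = (1/(n-1)) · Σ_k (x_{k,i} - mean_i) · (x_{k,j} - mean_j), with n-1 = 3.
  S[X,X] = ((-1.5)·(-1.5) + (-2.5)·(-2.5) + (1.5)·(1.5) + (2.5)·(2.5)) / 3 = 17/3 = 5.6667
  S[X,Y] = ((-1.5)·(-2) + (-2.5)·(1) + (1.5)·(-2) + (2.5)·(3)) / 3 = 5/3 = 1.6667
  S[Y,Y] = ((-2)·(-2) + (1)·(1) + (-2)·(-2) + (3)·(3)) / 3 = 18/3 = 6

S is symmetric (S[j,i] = S[i,j]). Assembling:

S = [[5.6667, 1.6667],
 [1.6667, 6]]


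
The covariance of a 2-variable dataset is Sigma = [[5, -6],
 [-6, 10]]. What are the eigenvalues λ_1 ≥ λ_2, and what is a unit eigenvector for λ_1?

Step 1 — characteristic polynomial of 2×2 Sigma:
  det(Sigma - λI) = λ² - trace · λ + det = 0.
  trace = 5 + 10 = 15, det = 5·10 - (-6)² = 14.
Step 2 — discriminant:
  Δ = trace² - 4·det = 225 - 56 = 169.
Step 3 — eigenvalues:
  λ = (trace ± √Δ)/2 = (15 ± 13)/2,
  λ_1 = 14,  λ_2 = 1.

Step 4 — unit eigenvector for λ_1: solve (Sigma - λ_1 I)v = 0. First row:
  (5 - 14)·v_x + (-6)·v_y = 0, i.e. (-9)·v_x + (-6)·v_y = 0,
  so v ∝ (b, λ_1 - a) = (-6, 9); multiply by -1 so the first entry is positive: u = (6, -9).
  ||u|| = √((6)² + (-9)²) = √(117) ≈ 10.8167,
  v_1 = u/||u|| ≈ (0.5547, -0.8321) (||v_1|| = 1).

λ_1 = 14,  λ_2 = 1;  v_1 ≈ (0.5547, -0.8321)


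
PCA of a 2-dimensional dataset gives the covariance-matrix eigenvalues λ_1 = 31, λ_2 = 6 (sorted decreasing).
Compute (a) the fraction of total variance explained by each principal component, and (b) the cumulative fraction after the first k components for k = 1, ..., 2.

Step 1 — total variance = trace(Sigma) = Σ λ_i = 31 + 6 = 37.

Step 2 — fraction explained by component i = λ_i / Σ λ:
  PC1: 31/37 = 0.8378
  PC2: 6/37 = 0.1622

Step 3 — cumulative fraction after k components = (λ_1 + ... + λ_k) / Σ λ:
  k = 1: 31/37 = 0.8378
  k = 2: (31 + 6)/37 = 37/37 = 1

Summary (fraction, with percent):

explained: PC1 0.8378 (83.78%), PC2 0.1622 (16.22%);  cumulative: 0.8378, 1


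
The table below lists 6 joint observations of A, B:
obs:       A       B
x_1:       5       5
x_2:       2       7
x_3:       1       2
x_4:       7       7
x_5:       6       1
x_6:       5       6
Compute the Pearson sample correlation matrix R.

Step 1 — column means:
  mean(A) = (5 + 2 + 1 + 7 + 6 + 5) / 6 = 26/6 = 4.3333
  mean(B) = (5 + 7 + 2 + 7 + 1 + 6) / 6 = 28/6 = 4.6667

Step 2 — sample variances and covariances s[i,j] = (1/(n-1)) · Σ_k (x_{k,i} - mean_i) · (x_{k,j} - mean_j), with n-1 = 5:
  s[A,A] = ((0.6667)·(0.6667) + (-2.3333)·(-2.3333) + (-3.3333)·(-3.3333) + (2.6667)·(2.6667) + (1.6667)·(1.6667) + (0.6667)·(0.6667)) / 5 = 27.3333/5 = 5.4667
  s[A,B] = ((0.6667)·(0.3333) + (-2.3333)·(2.3333) + (-3.3333)·(-2.6667) + (2.6667)·(2.3333) + (1.6667)·(-3.6667) + (0.6667)·(1.3333)) / 5 = 4.6667/5 = 0.9333
  s[B,B] = ((0.3333)·(0.3333) + (2.3333)·(2.3333) + (-2.6667)·(-2.6667) + (2.3333)·(2.3333) + (-3.6667)·(-3.6667) + (1.3333)·(1.3333)) / 5 = 33.3333/5 = 6.6667
  Sample standard deviations s_i = √(s[i,i]):
  s(A) = √(5.4667) = 2.3381
  s(B) = √(6.6667) = 2.582

Step 3 — r_{ij} = s_{ij} / (s_i · s_j):
  r[A,A] = 1 (diagonal).
  r[A,B] = 0.9333 / (2.3381 · 2.582) = 0.9333 / 6.0369 = 0.1546
  r[B,B] = 1 (diagonal).

R is symmetric with unit diagonal. Assembling:

R = [[1, 0.1546],
 [0.1546, 1]]


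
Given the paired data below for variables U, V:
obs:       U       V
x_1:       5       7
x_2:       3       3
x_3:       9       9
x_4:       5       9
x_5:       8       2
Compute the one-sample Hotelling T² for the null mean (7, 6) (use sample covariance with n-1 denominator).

Step 1 — sample mean vector:
  mean(U) = (5 + 3 + 9 + 5 + 8) / 5 = 30/5 = 6
  mean(V) = (7 + 3 + 9 + 9 + 2) / 5 = 30/5 = 6
  x̄ = (6, 6),  deviation x̄ - mu_0 = (6, 6) - (7, 6) = (-1, 0).

Step 2 — sample covariance matrix, S[i,j] = (1/(n-1)) · Σ_k (x_{k,i} - mean_i) · (x_{k,j} - mean_j), divisor n-1 = 4:
  S[U,U] = ((-1)·(-1) + (-3)·(-3) + (3)·(3) + (-1)·(-1) + (2)·(2)) / 4 = 24/4 = 6
  S[U,V] = ((-1)·(1) + (-3)·(-3) + (3)·(3) + (-1)·(3) + (2)·(-4)) / 4 = 6/4 = 1.5
  S[V,V] = ((1)·(1) + (-3)·(-3) + (3)·(3) + (3)·(3) + (-4)·(-4)) / 4 = 44/4 = 11
  S = [[6, 1.5],
 [1.5, 11]].

Step 3 — invert S. det(S) = 6·11 - (1.5)² = 63.75.
  S^{-1} = (1/det) · [[d, -b], [-b, a]] = [[0.1725, -0.0235],
 [-0.0235, 0.0941]].

Step 4 — quadratic form (x̄ - mu_0)^T · S^{-1} · (x̄ - mu_0):
  S^{-1} · (x̄ - mu_0) = (-0.1725, 0.0235),
  (x̄ - mu_0)^T · [...] = (-1)·(-0.1725) + (0)·(0.0235) = 0.1725.

Step 5 — scale by n: T² = 5 · 0.1725 = 0.8627.

T² ≈ 0.8627


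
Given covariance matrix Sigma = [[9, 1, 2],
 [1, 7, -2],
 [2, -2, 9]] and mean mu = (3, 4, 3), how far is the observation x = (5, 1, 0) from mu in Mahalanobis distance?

Step 1 — centre the observation: (x - mu) = (2, -3, -3).

Step 2 — invert Sigma (cofactor / det for 3×3, or solve directly):
  Sigma^{-1} = [[0.1214, -0.0267, -0.0329],
 [-0.0267, 0.1584, 0.0412],
 [-0.0329, 0.0412, 0.1276]].

Step 3 — form the quadratic (x - mu)^T · Sigma^{-1} · (x - mu):
  Sigma^{-1} · (x - mu) = (0.4218, -0.6523, -0.572).
  (x - mu)^T · [Sigma^{-1} · (x - mu)] = (2)·(0.4218) + (-3)·(-0.6523) + (-3)·(-0.572) = 4.5165.

Step 4 — take square root: d = √(4.5165) ≈ 2.1252.

d(x, mu) = √(4.5165) ≈ 2.1252


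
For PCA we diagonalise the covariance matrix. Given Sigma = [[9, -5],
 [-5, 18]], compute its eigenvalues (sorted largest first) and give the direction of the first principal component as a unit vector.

Step 1 — characteristic polynomial of 2×2 Sigma:
  det(Sigma - λI) = λ² - trace · λ + det = 0.
  trace = 9 + 18 = 27, det = 9·18 - (-5)² = 137.
Step 2 — discriminant:
  Δ = trace² - 4·det = 729 - 548 = 181.
Step 3 — eigenvalues:
  λ = (trace ± √Δ)/2 = (27 ± 13.4536)/2,
  λ_1 = 20.2268,  λ_2 = 6.7732.

Step 4 — unit eigenvector for λ_1: solve (Sigma - λ_1 I)v = 0. First row:
  (9 - 20.2268)·v_x + (-5)·v_y = 0, i.e. (-11.2268)·v_x + (-5)·v_y = 0,
  so v ∝ (b, λ_1 - a) = (-5, 11.2268); multiply by -1 so the first entry is positive: u = (5, -11.2268).
  ||u|| = √((5)² + (-11.2268)²) = √(151.0413) ≈ 12.2899,
  v_1 = u/||u|| ≈ (0.4068, -0.9135) (||v_1|| = 1).

λ_1 = 20.2268,  λ_2 = 6.7732;  v_1 ≈ (0.4068, -0.9135)
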